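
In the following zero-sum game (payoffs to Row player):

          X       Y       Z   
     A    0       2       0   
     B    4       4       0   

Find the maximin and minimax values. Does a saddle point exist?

Maximin = 0, Minimax = 0, Saddle: True

Work:
Row minimums: [0, 0] → maximin = 0
Column maximums: [4, 4, 0] → minimax = 0
Saddle point exists! Game value = 0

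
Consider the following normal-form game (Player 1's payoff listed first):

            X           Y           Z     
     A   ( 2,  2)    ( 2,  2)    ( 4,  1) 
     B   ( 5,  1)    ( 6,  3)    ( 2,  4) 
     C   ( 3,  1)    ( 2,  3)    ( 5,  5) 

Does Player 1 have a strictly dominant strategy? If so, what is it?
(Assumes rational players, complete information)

No strictly dominant strategy exists for Player 1

Work:
A strategy strictly dominates another if it gives a strictly higher payoff against every opponent action. Compare each pair of P1's strategies column-by-column:
  A vs B: [2 vs 5, 2 vs 6, 4 vs 2] → A does not strictly dominate B (column X: 2 ≤ 5)
  A vs C: [2 vs 3, 2 vs 2, 4 vs 5] → A does not strictly dominate C (column X: 2 ≤ 3)
  B vs A: [5 vs 2, 6 vs 2, 2 vs 4] → B does not strictly dominate A (column Z: 2 ≤ 4)
  B vs C: [5 vs 3, 6 vs 2, 2 vs 5] → B does not strictly dominate C (column Z: 2 ≤ 5)
  C vs A: [3 vs 2, 2 vs 2, 5 vs 4] → C does not strictly dominate A (column Y: 2 ≤ 2)
  C vs B: [3 vs 5, 2 vs 6, 5 vs 2] → C does not strictly dominate B (column X: 3 ≤ 5)
No single strategy strictly dominates all others → no strictly dominant strategy.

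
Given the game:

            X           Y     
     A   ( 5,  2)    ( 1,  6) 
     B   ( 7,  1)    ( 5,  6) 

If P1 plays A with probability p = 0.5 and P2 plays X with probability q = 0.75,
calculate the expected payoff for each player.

E[P1] = 5.25, E[P2] = 2.625

Work:
E[P1] = p·q·π₁(A,X) + p·(1-q)·π₁(A,Y) + (1-p)·q·π₁(B,X) + (1-p)·(1-q)·π₁(B,Y)
= 0.5·0.75·5 + 0.5·0.25·1 + 0.5·0.75·7 + 0.5·0.25·5
= 5.25

E[P2] = 2.625 (similar calculation)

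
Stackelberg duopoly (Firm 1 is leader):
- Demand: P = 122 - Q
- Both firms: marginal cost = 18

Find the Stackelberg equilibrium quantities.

q₁* (leader) = 52.0, q₂* (follower) = 26.0

Work:
Follower's reaction: q₂ = (a - c - q₁)/2
Leader substitutes: π₁ = q₁·(a - q₁ - (a-c-q₁)/2 - c)
FOC: q₁* = (122 - 18)/2 = 52.00
Then: q₂* = (122 - 18 - 52.0)/2 = 26.00
Leader has first-mover advantage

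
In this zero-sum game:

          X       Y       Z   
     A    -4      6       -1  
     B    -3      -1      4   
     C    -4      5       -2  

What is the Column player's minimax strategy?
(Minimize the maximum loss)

Column should play X, value = -3

Work:
Column player minimizes Row's maximum payoff:
Column X: max payoff to Row = -3
Column Y: max payoff to Row = 6
Column Z: max payoff to Row = 4
Minimum is -3, achieved by column X.
Minimax strategy: X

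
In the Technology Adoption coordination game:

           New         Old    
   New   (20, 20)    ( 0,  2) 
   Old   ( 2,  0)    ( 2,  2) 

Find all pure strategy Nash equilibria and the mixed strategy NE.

Pure NE: (New, New) and (Old, Old); Mixed NE: p = 0.1, q = 0.1

Work:
Check pure NE:
(New, New): (20, 20) - no unilateral deviation beneficial
(Old, Old): (2, 2) - no unilateral deviation beneficial
Mixed NE: P1 plays New with p = 0.1, P2 plays New with q = 0.1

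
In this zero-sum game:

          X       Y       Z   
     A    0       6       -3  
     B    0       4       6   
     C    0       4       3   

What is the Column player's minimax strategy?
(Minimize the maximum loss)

Column should play X, value = 0

Work:
Column player minimizes Row's maximum payoff:
Column X: max payoff to Row = 0
Column Y: max payoff to Row = 6
Column Z: max payoff to Row = 6
Minimum is 0, achieved by column X.
Minimax strategy: X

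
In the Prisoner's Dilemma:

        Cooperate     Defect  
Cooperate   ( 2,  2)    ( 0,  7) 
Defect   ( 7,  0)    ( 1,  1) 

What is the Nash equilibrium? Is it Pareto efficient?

(Defect, Defect) is NE; not Pareto efficient

Work:
Defect dominates Cooperate for both players:
If P2 cooperates: Defect (7) > Cooperate (2)
If P2 defects: Defect (1) > Cooperate (0)
NE: (Defect, Defect) with payoff (1, 1)
But (Cooperate, Cooperate) = (2, 2) Pareto dominates (1, 1)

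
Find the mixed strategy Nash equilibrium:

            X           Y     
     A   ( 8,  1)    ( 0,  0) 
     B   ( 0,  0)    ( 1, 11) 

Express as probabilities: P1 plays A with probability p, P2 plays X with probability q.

p = 0.9167, q = 0.1111

Work:
Find probabilities that make opponent indifferent:
P2 chooses q to make P1 indifferent between A and B
P1 chooses p to make P2 indifferent between X and Y
Mixed NE: P1 plays (A: 0.9167, B: 0.0833), P2 plays (X: 0.1111, Y: 0.8889)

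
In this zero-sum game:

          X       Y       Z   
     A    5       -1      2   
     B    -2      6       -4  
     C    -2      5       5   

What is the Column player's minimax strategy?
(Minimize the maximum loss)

Column should play X or Z (all achieve the minimum), value = 5

Work:
Column player minimizes Row's maximum payoff:
Column X: max payoff to Row = 5
Column Y: max payoff to Row = 6
Column Z: max payoff to Row = 5
Minimum is 5, achieved by columns X, Z (tied).
Each of X or Z is a minimax strategy.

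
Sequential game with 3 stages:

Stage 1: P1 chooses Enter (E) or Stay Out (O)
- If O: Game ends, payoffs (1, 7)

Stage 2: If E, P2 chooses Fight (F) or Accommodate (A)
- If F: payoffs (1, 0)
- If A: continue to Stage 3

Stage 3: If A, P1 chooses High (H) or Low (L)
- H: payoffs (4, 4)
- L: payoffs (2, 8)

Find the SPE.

SPE: (E, A, H); Outcome (4, 4)

Work:
Stage 3: P1 chooses H (4 vs 2)
Stage 2: P2: F->0, A->4 (anticipating H). Choose A
Stage 1: P1: O->1, E->4 (anticipating A, H). Choose E
SPE path: E -> A -> H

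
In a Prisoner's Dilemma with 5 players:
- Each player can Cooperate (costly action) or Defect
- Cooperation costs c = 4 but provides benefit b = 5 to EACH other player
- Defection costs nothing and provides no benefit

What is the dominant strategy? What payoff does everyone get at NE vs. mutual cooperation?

Dominant: Defect; NE payoff = 0; Coop payoff = 16

Work:
Defect dominates (saves cost c = 4, benefit to others is external)
NE: All defect → everyone gets 0
If all cooperate: each receives (4)×5 - 4 = 16
Social dilemma: 16 > 0 but NE gives 0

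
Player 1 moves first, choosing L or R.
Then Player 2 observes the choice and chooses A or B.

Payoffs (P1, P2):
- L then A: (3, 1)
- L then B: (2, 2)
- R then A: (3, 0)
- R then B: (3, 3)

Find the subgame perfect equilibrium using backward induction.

P1 plays R, P2 plays B after L and B after R; Payoff (3, 3)

Work:
Backward induction:
After L: P2 chooses B → P1 gets 2
After R: P2 chooses B → P1 gets 3
P1 chooses R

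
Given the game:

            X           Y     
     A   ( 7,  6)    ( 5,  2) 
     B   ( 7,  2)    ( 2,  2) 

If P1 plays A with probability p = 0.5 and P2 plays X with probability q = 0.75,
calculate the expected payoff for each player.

E[P1] = 6.125, E[P2] = 3.5

Work:
E[P1] = p·q·π₁(A,X) + p·(1-q)·π₁(A,Y) + (1-p)·q·π₁(B,X) + (1-p)·(1-q)·π₁(B,Y)
= 0.5·0.75·7 + 0.5·0.25·5 + 0.5·0.75·7 + 0.5·0.25·2
= 6.125

E[P2] = 3.5 (similar calculation)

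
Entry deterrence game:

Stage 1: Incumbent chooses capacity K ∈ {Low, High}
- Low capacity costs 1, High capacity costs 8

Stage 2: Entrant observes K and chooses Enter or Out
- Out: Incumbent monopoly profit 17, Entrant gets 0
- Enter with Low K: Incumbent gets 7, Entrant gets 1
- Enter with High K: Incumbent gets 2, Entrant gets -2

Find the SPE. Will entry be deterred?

SPE: (High, Enter|Low, Out|High); Entry deterred. Incumbent net profit = 9

Work:
After Low K: Entrant enters (1 > 0)
After High K: Entrant stays out (-2 < 0)
Incumbent: Low → 7−1=6, High → 17−8=9
Incumbent chooses High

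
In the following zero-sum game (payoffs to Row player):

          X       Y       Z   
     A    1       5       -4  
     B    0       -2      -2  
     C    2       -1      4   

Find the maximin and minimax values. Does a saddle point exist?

Maximin = -1, Minimax = 2, Saddle: False

Work:
Row minimums: [-4, -2, -1] → maximin = -1
Column maximums: [2, 5, 4] → minimax = 2
No saddle point (maximin ≠ minimax). Mixed strategy needed.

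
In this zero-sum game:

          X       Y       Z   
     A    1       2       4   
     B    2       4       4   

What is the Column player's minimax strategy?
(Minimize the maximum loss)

Column should play X, value = 2

Work:
Column player minimizes Row's maximum payoff:
Column X: max payoff to Row = 2
Column Y: max payoff to Row = 4
Column Z: max payoff to Row = 4
Minimum is 2, achieved by column X.
Minimax strategy: X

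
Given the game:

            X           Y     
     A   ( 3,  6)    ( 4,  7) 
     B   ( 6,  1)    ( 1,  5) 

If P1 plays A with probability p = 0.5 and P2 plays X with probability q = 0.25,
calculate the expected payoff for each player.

E[P1] = 3.0, E[P2] = 5.375

Work:
E[P1] = p·q·π₁(A,X) + p·(1-q)·π₁(A,Y) + (1-p)·q·π₁(B,X) + (1-p)·(1-q)·π₁(B,Y)
= 0.5·0.25·3 + 0.5·0.75·4 + 0.5·0.25·6 + 0.5·0.75·1
= 3.0

E[P2] = 5.375 (similar calculation)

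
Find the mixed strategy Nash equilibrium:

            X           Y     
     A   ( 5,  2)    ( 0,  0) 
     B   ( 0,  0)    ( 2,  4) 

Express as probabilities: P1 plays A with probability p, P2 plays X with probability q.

p = 0.6667, q = 0.2857

Work:
Find probabilities that make opponent indifferent:
P2 chooses q to make P1 indifferent between A and B
P1 chooses p to make P2 indifferent between X and Y
Mixed NE: P1 plays (A: 0.6667, B: 0.3333), P2 plays (X: 0.2857, Y: 0.7143)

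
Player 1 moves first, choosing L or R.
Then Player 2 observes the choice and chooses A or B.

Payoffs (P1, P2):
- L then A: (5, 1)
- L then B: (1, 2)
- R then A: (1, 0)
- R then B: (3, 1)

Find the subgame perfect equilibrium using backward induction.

P1 plays R, P2 plays B after L and B after R; Payoff (3, 1)

Work:
Backward induction:
After L: P2 chooses B → P1 gets 1
After R: P2 chooses B → P1 gets 3
P1 chooses R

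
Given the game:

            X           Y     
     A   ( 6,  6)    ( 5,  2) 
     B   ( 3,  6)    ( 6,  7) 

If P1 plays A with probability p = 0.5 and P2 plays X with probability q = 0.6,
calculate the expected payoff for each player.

E[P1] = 4.9, E[P2] = 5.4

Work:
E[P1] = p·q·π₁(A,X) + p·(1-q)·π₁(A,Y) + (1-p)·q·π₁(B,X) + (1-p)·(1-q)·π₁(B,Y)
= 0.5·0.6·6 + 0.5·0.4·5 + 0.5·0.6·3 + 0.5·0.4·6
= 4.9

E[P2] = 5.4 (similar calculation)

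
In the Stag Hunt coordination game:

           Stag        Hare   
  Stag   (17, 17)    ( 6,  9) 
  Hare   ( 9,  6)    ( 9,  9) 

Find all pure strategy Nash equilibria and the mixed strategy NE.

Pure NE: (Stag, Stag) and (Hare, Hare); Mixed NE: p = 0.2727, q = 0.2727

Work:
Check pure NE:
(Stag, Stag): (17, 17) - no unilateral deviation beneficial
(Hare, Hare): (9, 9) - no unilateral deviation beneficial
Mixed NE: P1 plays Stag with p = 0.2727, P2 plays Stag with q = 0.2727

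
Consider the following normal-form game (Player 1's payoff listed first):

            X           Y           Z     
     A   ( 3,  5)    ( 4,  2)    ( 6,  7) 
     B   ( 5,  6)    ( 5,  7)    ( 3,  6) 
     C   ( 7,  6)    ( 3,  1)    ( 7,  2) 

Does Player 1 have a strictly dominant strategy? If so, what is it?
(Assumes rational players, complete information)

No strictly dominant strategy exists for Player 1

Work:
A strategy strictly dominates another if it gives a strictly higher payoff against every opponent action. Compare each pair of P1's strategies column-by-column:
  A vs B: [3 vs 5, 4 vs 5, 6 vs 3] → A does not strictly dominate B (column X: 3 ≤ 5)
  A vs C: [3 vs 7, 4 vs 3, 6 vs 7] → A does not strictly dominate C (column X: 3 ≤ 7)
  B vs A: [5 vs 3, 5 vs 4, 3 vs 6] → B does not strictly dominate A (column Z: 3 ≤ 6)
  B vs C: [5 vs 7, 5 vs 3, 3 vs 7] → B does not strictly dominate C (column X: 5 ≤ 7)
  C vs A: [7 vs 3, 3 vs 4, 7 vs 6] → C does not strictly dominate A (column Y: 3 ≤ 4)
  C vs B: [7 vs 5, 3 vs 5, 7 vs 3] → C does not strictly dominate B (column Y: 3 ≤ 5)
No single strategy strictly dominates all others → no strictly dominant strategy.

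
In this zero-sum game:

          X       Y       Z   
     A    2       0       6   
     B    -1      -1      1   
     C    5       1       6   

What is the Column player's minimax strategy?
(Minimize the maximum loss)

Column should play Y, value = 1

Work:
Column player minimizes Row's maximum payoff:
Column X: max payoff to Row = 5
Column Y: max payoff to Row = 1
Column Z: max payoff to Row = 6
Minimum is 1, achieved by column Y.
Minimax strategy: Y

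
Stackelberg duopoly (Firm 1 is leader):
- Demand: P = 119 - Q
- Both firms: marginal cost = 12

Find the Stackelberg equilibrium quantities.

q₁* (leader) = 53.5, q₂* (follower) = 26.75

Work:
Follower's reaction: q₂ = (a - c - q₁)/2
Leader substitutes: π₁ = q₁·(a - q₁ - (a-c-q₁)/2 - c)
FOC: q₁* = (119 - 12)/2 = 53.50
Then: q₂* = (119 - 12 - 53.5)/2 = 26.75
Leader has first-mover advantage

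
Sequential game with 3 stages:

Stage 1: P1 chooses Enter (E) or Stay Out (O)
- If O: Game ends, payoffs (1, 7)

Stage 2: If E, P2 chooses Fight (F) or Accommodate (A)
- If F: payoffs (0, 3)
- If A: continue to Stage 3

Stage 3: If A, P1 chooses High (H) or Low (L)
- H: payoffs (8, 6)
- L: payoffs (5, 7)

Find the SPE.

SPE: (E, A, H); Outcome (8, 6)

Work:
Stage 3: P1 chooses H (8 vs 5)
Stage 2: P2: F->3, A->6 (anticipating H). Choose A
Stage 1: P1: O->1, E->8 (anticipating A, H). Choose E
SPE path: E -> A -> H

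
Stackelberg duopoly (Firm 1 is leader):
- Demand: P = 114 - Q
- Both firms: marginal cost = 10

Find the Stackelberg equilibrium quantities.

q₁* (leader) = 52.0, q₂* (follower) = 26.0

Work:
Follower's reaction: q₂ = (a - c - q₁)/2
Leader substitutes: π₁ = q₁·(a - q₁ - (a-c-q₁)/2 - c)
FOC: q₁* = (114 - 10)/2 = 52.00
Then: q₂* = (114 - 10 - 52.0)/2 = 26.00
Leader has first-mover advantage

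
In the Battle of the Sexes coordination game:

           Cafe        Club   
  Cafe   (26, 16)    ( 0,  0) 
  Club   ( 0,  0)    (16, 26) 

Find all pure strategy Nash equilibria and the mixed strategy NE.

Pure NE: (Cafe, Cafe) and (Club, Club); Mixed NE: p = 0.619, q = 0.381

Work:
Check pure NE:
(Cafe, Cafe): (26, 16) - no unilateral deviation beneficial
(Club, Club): (16, 26) - no unilateral deviation beneficial
Mixed NE: P1 plays Cafe with p = 0.619, P2 plays Cafe with q = 0.381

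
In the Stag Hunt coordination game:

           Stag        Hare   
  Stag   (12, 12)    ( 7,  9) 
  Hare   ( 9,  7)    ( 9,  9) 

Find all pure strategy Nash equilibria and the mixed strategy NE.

Pure NE: (Stag, Stag) and (Hare, Hare); Mixed NE: p = 0.4, q = 0.4

Work:
Check pure NE:
(Stag, Stag): (12, 12) - no unilateral deviation beneficial
(Hare, Hare): (9, 9) - no unilateral deviation beneficial
Mixed NE: P1 plays Stag with p = 0.4, P2 plays Stag with q = 0.4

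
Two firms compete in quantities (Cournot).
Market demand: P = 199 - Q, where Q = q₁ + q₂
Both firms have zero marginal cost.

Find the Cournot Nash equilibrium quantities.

q₁* = q₂* = 66.33; P* = 66.33

Work:
Profit: π_i = P·q_i = (a - q_i - q_j)·q_i
FOC: ∂π_i/∂q_i = a - 2q_i - q_j = 0
Reaction function: q_i = (199 - q_j)/2
Symmetry: q* = 199/3 = 66.33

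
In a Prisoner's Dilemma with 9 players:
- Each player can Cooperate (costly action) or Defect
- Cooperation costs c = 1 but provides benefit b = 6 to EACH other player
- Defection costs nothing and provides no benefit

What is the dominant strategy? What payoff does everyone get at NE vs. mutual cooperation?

Dominant: Defect; NE payoff = 0; Coop payoff = 47

Work:
Defect dominates (saves cost c = 1, benefit to others is external)
NE: All defect → everyone gets 0
If all cooperate: each receives (8)×6 - 1 = 47
Social dilemma: 47 > 0 but NE gives 0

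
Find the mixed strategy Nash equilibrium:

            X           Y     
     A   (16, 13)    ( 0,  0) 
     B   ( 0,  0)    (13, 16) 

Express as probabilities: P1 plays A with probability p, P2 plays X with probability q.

p = 0.5517, q = 0.4483

Work:
Find probabilities that make opponent indifferent:
P2 chooses q to make P1 indifferent between A and B
P1 chooses p to make P2 indifferent between X and Y
Mixed NE: P1 plays (A: 0.5517, B: 0.4483), P2 plays (X: 0.4483, Y: 0.5517)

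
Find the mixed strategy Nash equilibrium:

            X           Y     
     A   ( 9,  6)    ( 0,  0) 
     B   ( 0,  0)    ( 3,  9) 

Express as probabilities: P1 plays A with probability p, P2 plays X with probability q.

p = 0.6, q = 0.25

Work:
Find probabilities that make opponent indifferent:
P2 chooses q to make P1 indifferent between A and B
P1 chooses p to make P2 indifferent between X and Y
Mixed NE: P1 plays (A: 0.6, B: 0.4), P2 plays (X: 0.25, Y: 0.75)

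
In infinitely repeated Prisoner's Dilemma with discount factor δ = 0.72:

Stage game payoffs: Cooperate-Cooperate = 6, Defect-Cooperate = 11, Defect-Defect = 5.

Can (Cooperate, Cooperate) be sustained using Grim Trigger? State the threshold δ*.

δ* = 0.8333; since δ = 0.72 < 0.8333, cooperation cannot be sustained

Work:
For Grim Trigger:
Cooperate forever: 6/(1-δ)
Defect then punished: 11 + 5·δ/(1-δ)
Need: 6/(1-δ) ≥ 11 + 5·δ/(1-δ)
Solving: δ ≥ (T-R)/(T-P) = (11-6)/(11-5) = 0.8333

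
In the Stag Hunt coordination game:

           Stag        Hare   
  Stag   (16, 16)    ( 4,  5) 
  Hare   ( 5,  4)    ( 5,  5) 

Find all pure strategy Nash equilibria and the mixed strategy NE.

Pure NE: (Stag, Stag) and (Hare, Hare); Mixed NE: p = 0.0833, q = 0.0833

Work:
Check pure NE:
(Stag, Stag): (16, 16) - no unilateral deviation beneficial
(Hare, Hare): (5, 5) - no unilateral deviation beneficial
Mixed NE: P1 plays Stag with p = 0.0833, P2 plays Stag with q = 0.0833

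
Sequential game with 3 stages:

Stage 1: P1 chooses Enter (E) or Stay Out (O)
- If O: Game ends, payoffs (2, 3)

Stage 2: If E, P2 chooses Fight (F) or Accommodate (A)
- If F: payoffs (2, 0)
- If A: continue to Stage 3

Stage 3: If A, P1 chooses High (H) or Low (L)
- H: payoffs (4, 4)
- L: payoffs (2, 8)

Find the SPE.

SPE: (E, A, H); Outcome (4, 4)

Work:
Stage 3: P1 chooses H (4 vs 2)
Stage 2: P2: F->0, A->4 (anticipating H). Choose A
Stage 1: P1: O->2, E->4 (anticipating A, H). Choose E
SPE path: E -> A -> H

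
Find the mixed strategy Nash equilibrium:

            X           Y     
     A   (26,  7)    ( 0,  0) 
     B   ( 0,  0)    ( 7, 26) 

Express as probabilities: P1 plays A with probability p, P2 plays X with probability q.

p = 0.7879, q = 0.2121

Work:
Find probabilities that make opponent indifferent:
P2 chooses q to make P1 indifferent between A and B
P1 chooses p to make P2 indifferent between X and Y
Mixed NE: P1 plays (A: 0.7879, B: 0.2121), P2 plays (X: 0.2121, Y: 0.7879)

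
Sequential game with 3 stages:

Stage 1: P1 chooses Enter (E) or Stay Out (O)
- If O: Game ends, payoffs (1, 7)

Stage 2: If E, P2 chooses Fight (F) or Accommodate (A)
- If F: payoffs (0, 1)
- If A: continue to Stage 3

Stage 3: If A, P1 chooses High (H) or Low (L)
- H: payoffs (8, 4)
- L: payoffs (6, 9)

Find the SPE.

SPE: (E, A, H); Outcome (8, 4)

Work:
Stage 3: P1 chooses H (8 vs 6)
Stage 2: P2: F->1, A->4 (anticipating H). Choose A
Stage 1: P1: O->1, E->8 (anticipating A, H). Choose E
SPE path: E -> A -> H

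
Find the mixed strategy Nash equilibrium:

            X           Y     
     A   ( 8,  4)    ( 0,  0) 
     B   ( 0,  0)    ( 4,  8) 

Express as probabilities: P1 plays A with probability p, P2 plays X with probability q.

p = 0.6667, q = 0.3333

Work:
Find probabilities that make opponent indifferent:
P2 chooses q to make P1 indifferent between A and B
P1 chooses p to make P2 indifferent between X and Y
Mixed NE: P1 plays (A: 0.6667, B: 0.3333), P2 plays (X: 0.3333, Y: 0.6667)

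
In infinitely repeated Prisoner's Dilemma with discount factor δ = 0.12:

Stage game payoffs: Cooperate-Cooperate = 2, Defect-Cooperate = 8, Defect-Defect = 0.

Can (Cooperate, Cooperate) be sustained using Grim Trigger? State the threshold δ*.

δ* = 0.75; since δ = 0.12 < 0.75, cooperation cannot be sustained

Work:
For Grim Trigger:
Cooperate forever: 2/(1-δ)
Defect then punished: 8 + 0·δ/(1-δ)
Need: 2/(1-δ) ≥ 8 + 0·δ/(1-δ)
Solving: δ ≥ (T-R)/(T-P) = (8-2)/(8-0) = 0.75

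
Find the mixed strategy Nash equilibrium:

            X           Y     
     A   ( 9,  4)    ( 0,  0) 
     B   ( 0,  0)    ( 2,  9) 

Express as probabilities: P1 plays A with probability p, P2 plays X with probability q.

p = 0.6923, q = 0.1818

Work:
Find probabilities that make opponent indifferent:
P2 chooses q to make P1 indifferent between A and B
P1 chooses p to make P2 indifferent between X and Y
Mixed NE: P1 plays (A: 0.6923, B: 0.3077), P2 plays (X: 0.1818, Y: 0.8182)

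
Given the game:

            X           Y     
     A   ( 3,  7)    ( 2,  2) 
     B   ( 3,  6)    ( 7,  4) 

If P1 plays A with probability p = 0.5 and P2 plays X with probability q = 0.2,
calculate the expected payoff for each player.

E[P1] = 4.2, E[P2] = 3.7

Work:
E[P1] = p·q·π₁(A,X) + p·(1-q)·π₁(A,Y) + (1-p)·q·π₁(B,X) + (1-p)·(1-q)·π₁(B,Y)
= 0.5·0.2·3 + 0.5·0.8·2 + 0.5·0.2·3 + 0.5·0.8·7
= 4.2

E[P2] = 3.7 (similar calculation)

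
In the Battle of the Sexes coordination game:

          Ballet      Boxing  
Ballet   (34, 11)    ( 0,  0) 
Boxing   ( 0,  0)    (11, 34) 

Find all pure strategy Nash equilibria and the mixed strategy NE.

Pure NE: (Ballet, Ballet) and (Boxing, Boxing); Mixed NE: p = 0.7556, q = 0.2444

Work:
Check pure NE:
(Ballet, Ballet): (34, 11) - no unilateral deviation beneficial
(Boxing, Boxing): (11, 34) - no unilateral deviation beneficial
Mixed NE: P1 plays Ballet with p = 0.7556, P2 plays Ballet with q = 0.2444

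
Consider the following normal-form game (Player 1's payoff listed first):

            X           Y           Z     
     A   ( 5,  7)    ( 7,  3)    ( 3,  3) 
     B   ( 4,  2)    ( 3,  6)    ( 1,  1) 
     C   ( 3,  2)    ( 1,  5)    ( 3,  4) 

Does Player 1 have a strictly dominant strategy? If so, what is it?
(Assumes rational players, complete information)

No strictly dominant strategy exists for Player 1

Work:
A strategy strictly dominates another if it gives a strictly higher payoff against every opponent action. Compare each pair of P1's strategies column-by-column:
  A vs B: [5 vs 4, 7 vs 3, 3 vs 1] → A strictly dominates B
  A vs C: [5 vs 3, 7 vs 1, 3 vs 3] → A does not strictly dominate C (column Z: 3 ≤ 3)
  B vs A: [4 vs 5, 3 vs 7, 1 vs 3] → B does not strictly dominate A (column X: 4 ≤ 5)
  B vs C: [4 vs 3, 3 vs 1, 1 vs 3] → B does not strictly dominate C (column Z: 1 ≤ 3)
  C vs A: [3 vs 5, 1 vs 7, 3 vs 3] → C does not strictly dominate A (column X: 3 ≤ 5)
  C vs B: [3 vs 4, 1 vs 3, 3 vs 1] → C does not strictly dominate B (column X: 3 ≤ 4)
No single strategy strictly dominates all others → no strictly dominant strategy.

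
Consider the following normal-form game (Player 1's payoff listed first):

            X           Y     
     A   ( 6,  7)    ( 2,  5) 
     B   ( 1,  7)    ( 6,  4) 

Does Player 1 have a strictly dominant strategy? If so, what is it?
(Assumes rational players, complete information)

No strictly dominant strategy exists for Player 1

Work:
A strategy strictly dominates another if it gives a strictly higher payoff against every opponent action. Compare each pair of P1's strategies column-by-column:
  A vs B: [6 vs 1, 2 vs 6] → A does not strictly dominate B (column Y: 2 ≤ 6)
  B vs A: [1 vs 6, 6 vs 2] → B does not strictly dominate A (column X: 1 ≤ 6)
No single strategy strictly dominates all others → no strictly dominant strategy.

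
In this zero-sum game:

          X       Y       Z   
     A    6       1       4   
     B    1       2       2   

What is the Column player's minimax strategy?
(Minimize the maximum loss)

Column should play Y, value = 2

Work:
Column player minimizes Row's maximum payoff:
Column X: max payoff to Row = 6
Column Y: max payoff to Row = 2
Column Z: max payoff to Row = 4
Minimum is 2, achieved by column Y.
Minimax strategy: Y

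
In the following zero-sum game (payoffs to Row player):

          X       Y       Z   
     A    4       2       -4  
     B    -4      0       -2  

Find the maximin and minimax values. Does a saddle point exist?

Maximin = -4, Minimax = -2, Saddle: False

Work:
Row minimums: [-4, -4] → maximin = -4
Column maximums: [4, 2, -2] → minimax = -2
No saddle point (maximin ≠ minimax). Mixed strategy needed.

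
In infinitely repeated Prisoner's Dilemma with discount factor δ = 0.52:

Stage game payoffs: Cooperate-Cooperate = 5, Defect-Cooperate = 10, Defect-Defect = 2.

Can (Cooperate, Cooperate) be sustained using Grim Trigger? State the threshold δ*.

δ* = 0.625; since δ = 0.52 < 0.625, cooperation cannot be sustained

Work:
For Grim Trigger:
Cooperate forever: 5/(1-δ)
Defect then punished: 10 + 2·δ/(1-δ)
Need: 5/(1-δ) ≥ 10 + 2·δ/(1-δ)
Solving: δ ≥ (T-R)/(T-P) = (10-5)/(10-2) = 0.625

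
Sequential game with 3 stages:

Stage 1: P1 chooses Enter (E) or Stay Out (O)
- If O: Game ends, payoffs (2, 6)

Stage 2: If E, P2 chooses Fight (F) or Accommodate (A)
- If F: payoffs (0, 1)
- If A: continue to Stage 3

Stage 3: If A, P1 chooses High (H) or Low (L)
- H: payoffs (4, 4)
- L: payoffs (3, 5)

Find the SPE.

SPE: (E, A, H); Outcome (4, 4)

Work:
Stage 3: P1 chooses H (4 vs 3)
Stage 2: P2: F->1, A->4 (anticipating H). Choose A
Stage 1: P1: O->2, E->4 (anticipating A, H). Choose E
SPE path: E -> A -> H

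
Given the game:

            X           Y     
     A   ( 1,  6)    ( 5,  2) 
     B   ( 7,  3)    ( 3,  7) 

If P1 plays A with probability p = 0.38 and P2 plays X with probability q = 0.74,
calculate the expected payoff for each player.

E[P1] = 4.4704, E[P2] = 4.3896

Work:
E[P1] = p·q·π₁(A,X) + p·(1-q)·π₁(A,Y) + (1-p)·q·π₁(B,X) + (1-p)·(1-q)·π₁(B,Y)
= 0.38·0.74·1 + 0.38·0.26·5 + 0.62·0.74·7 + 0.62·0.26·3
= 4.4704

E[P2] = 4.3896 (similar calculation)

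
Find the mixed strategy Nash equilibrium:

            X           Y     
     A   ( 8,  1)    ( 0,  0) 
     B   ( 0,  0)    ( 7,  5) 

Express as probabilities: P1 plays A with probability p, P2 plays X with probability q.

p = 0.8333, q = 0.4667

Work:
Find probabilities that make opponent indifferent:
P2 chooses q to make P1 indifferent between A and B
P1 chooses p to make P2 indifferent between X and Y
Mixed NE: P1 plays (A: 0.8333, B: 0.1667), P2 plays (X: 0.4667, Y: 0.5333)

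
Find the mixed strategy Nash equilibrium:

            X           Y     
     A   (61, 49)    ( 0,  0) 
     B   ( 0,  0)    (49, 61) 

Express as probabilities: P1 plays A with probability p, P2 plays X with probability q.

p = 0.5545, q = 0.4455

Work:
Find probabilities that make opponent indifferent:
P2 chooses q to make P1 indifferent between A and B
P1 chooses p to make P2 indifferent between X and Y
Mixed NE: P1 plays (A: 0.5545, B: 0.4455), P2 plays (X: 0.4455, Y: 0.5545)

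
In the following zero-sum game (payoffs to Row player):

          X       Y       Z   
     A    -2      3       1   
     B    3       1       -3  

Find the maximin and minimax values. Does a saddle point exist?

Maximin = -2, Minimax = 1, Saddle: False

Work:
Row minimums: [-2, -3] → maximin = -2
Column maximums: [3, 3, 1] → minimax = 1
No saddle point (maximin ≠ minimax). Mixed strategy needed.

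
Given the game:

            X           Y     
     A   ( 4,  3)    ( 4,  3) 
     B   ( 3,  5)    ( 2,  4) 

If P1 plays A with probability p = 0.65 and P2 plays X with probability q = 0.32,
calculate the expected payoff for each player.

E[P1] = 3.412, E[P2] = 3.462

Work:
E[P1] = p·q·π₁(A,X) + p·(1-q)·π₁(A,Y) + (1-p)·q·π₁(B,X) + (1-p)·(1-q)·π₁(B,Y)
= 0.65·0.32·4 + 0.65·0.68·4 + 0.35·0.32·3 + 0.35·0.68·2
= 3.412

E[P2] = 3.462 (similar calculation)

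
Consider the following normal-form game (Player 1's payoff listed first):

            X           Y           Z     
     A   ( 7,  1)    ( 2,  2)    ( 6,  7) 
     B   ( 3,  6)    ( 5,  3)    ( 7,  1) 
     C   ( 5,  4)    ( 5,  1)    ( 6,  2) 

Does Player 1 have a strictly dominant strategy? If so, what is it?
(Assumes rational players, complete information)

No strictly dominant strategy exists for Player 1

Work:
A strategy strictly dominates another if it gives a strictly higher payoff against every opponent action. Compare each pair of P1's strategies column-by-column:
  A vs B: [7 vs 3, 2 vs 5, 6 vs 7] → A does not strictly dominate B (column Y: 2 ≤ 5)
  A vs C: [7 vs 5, 2 vs 5, 6 vs 6] → A does not strictly dominate C (column Y: 2 ≤ 5)
  B vs A: [3 vs 7, 5 vs 2, 7 vs 6] → B does not strictly dominate A (column X: 3 ≤ 7)
  B vs C: [3 vs 5, 5 vs 5, 7 vs 6] → B does not strictly dominate C (column X: 3 ≤ 5)
  C vs A: [5 vs 7, 5 vs 2, 6 vs 6] → C does not strictly dominate A (column X: 5 ≤ 7)
  C vs B: [5 vs 3, 5 vs 5, 6 vs 7] → C does not strictly dominate B (column Y: 5 ≤ 5)
No single strategy strictly dominates all others → no strictly dominant strategy.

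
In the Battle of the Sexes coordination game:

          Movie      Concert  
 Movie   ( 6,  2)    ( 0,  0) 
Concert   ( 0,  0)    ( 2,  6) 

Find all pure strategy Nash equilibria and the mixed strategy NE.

Pure NE: (Movie, Movie) and (Concert, Concert); Mixed NE: p = 0.75, q = 0.25

Work:
Check pure NE:
(Movie, Movie): (6, 2) - no unilateral deviation beneficial
(Concert, Concert): (2, 6) - no unilateral deviation beneficial
Mixed NE: P1 plays Movie with p = 0.75, P2 plays Movie with q = 0.25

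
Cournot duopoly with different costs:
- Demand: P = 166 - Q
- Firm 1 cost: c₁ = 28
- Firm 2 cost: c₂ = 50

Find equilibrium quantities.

q₁* = 53.33, q₂* = 31.33

Work:
Reaction: q₁ = (166 - 28 - q₂)/2
Reaction: q₂ = (166 - 50 - q₁)/2
Solve simultaneously:
q₁* = (166 - 2×28 + 50)/3 = 53.33
q₂* = (166 - 2×50 + 28)/3 = 31.33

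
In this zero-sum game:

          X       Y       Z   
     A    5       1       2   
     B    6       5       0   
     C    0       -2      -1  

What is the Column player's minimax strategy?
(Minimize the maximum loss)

Column should play Z, value = 2

Work:
Column player minimizes Row's maximum payoff:
Column X: max payoff to Row = 6
Column Y: max payoff to Row = 5
Column Z: max payoff to Row = 2
Minimum is 2, achieved by column Z.
Minimax strategy: Z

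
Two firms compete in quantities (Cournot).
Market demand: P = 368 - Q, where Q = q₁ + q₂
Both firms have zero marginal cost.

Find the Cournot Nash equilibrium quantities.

q₁* = q₂* = 122.67; P* = 122.67

Work:
Profit: π_i = P·q_i = (a - q_i - q_j)·q_i
FOC: ∂π_i/∂q_i = a - 2q_i - q_j = 0
Reaction function: q_i = (368 - q_j)/2
Symmetry: q* = 368/3 = 122.67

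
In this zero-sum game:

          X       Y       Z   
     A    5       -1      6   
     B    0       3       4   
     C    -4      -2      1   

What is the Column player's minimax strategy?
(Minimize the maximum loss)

Column should play Y, value = 3

Work:
Column player minimizes Row's maximum payoff:
Column X: max payoff to Row = 5
Column Y: max payoff to Row = 3
Column Z: max payoff to Row = 6
Minimum is 3, achieved by column Y.
Minimax strategy: Y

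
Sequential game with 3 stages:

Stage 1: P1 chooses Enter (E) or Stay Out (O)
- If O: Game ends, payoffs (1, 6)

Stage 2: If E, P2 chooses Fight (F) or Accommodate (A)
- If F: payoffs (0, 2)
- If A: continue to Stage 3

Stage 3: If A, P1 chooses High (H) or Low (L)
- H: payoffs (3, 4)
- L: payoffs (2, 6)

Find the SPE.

SPE: (E, A, H); Outcome (3, 4)

Work:
Stage 3: P1 chooses H (3 vs 2)
Stage 2: P2: F->2, A->4 (anticipating H). Choose A
Stage 1: P1: O->1, E->3 (anticipating A, H). Choose E
SPE path: E -> A -> H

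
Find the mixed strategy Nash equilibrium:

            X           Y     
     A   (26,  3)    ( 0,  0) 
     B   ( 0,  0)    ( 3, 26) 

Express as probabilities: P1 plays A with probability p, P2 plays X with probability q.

p = 0.8966, q = 0.1034

Work:
Find probabilities that make opponent indifferent:
P2 chooses q to make P1 indifferent between A and B
P1 chooses p to make P2 indifferent between X and Y
Mixed NE: P1 plays (A: 0.8966, B: 0.1034), P2 plays (X: 0.1034, Y: 0.8966)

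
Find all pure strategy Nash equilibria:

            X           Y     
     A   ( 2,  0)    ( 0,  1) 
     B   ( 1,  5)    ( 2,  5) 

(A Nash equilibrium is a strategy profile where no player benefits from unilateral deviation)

Nash equilibrium: (B, Y)

Work:
Best responses:
  P1 vs X: payoffs [2, 1] → best response A (payoff 2)
  P1 vs Y: payoffs [0, 2] → best response B (payoff 2)
  P2 vs A: payoffs [0, 1] → best response Y (payoff 1)
  P2 vs B: payoffs [5, 5] → best response X/Y (payoff 5)
Mutual best responses: (B,Y) → Nash equilibria.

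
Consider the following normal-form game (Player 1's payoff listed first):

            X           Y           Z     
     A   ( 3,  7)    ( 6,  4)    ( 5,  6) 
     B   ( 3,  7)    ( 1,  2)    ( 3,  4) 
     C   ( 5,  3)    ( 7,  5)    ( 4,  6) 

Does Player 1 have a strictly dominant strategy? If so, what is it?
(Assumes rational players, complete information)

No strictly dominant strategy exists for Player 1

Work:
A strategy strictly dominates another if it gives a strictly higher payoff against every opponent action. Compare each pair of P1's strategies column-by-column:
  A vs B: [3 vs 3, 6 vs 1, 5 vs 3] → A does not strictly dominate B (column X: 3 ≤ 3)
  A vs C: [3 vs 5, 6 vs 7, 5 vs 4] → A does not strictly dominate C (column X: 3 ≤ 5)
  B vs A: [3 vs 3, 1 vs 6, 3 vs 5] → B does not strictly dominate A (column X: 3 ≤ 3)
  B vs C: [3 vs 5, 1 vs 7, 3 vs 4] → B does not strictly dominate C (column X: 3 ≤ 5)
  C vs A: [5 vs 3, 7 vs 6, 4 vs 5] → C does not strictly dominate A (column Z: 4 ≤ 5)
  C vs B: [5 vs 3, 7 vs 1, 4 vs 3] → C strictly dominates B
No single strategy strictly dominates all others → no strictly dominant strategy.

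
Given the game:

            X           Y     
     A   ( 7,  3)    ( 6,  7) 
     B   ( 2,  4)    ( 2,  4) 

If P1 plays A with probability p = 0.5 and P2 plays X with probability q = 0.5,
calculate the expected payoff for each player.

E[P1] = 4.25, E[P2] = 4.5

Work:
E[P1] = p·q·π₁(A,X) + p·(1-q)·π₁(A,Y) + (1-p)·q·π₁(B,X) + (1-p)·(1-q)·π₁(B,Y)
= 0.5·0.5·7 + 0.5·0.5·6 + 0.5·0.5·2 + 0.5·0.5·2
= 4.25

E[P2] = 4.5 (similar calculation)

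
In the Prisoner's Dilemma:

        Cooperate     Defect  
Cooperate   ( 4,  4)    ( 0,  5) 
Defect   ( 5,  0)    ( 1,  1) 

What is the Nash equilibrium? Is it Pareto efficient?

(Defect, Defect) is NE; not Pareto efficient

Work:
Defect dominates Cooperate for both players:
If P2 cooperates: Defect (5) > Cooperate (4)
If P2 defects: Defect (1) > Cooperate (0)
NE: (Defect, Defect) with payoff (1, 1)
But (Cooperate, Cooperate) = (4, 4) Pareto dominates (1, 1)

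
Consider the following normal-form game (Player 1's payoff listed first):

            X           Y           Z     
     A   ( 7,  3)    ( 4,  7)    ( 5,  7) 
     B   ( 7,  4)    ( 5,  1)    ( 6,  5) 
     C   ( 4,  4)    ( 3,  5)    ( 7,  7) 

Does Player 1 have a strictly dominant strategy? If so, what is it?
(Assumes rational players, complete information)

No strictly dominant strategy exists for Player 1

Work:
A strategy strictly dominates another if it gives a strictly higher payoff against every opponent action. Compare each pair of P1's strategies column-by-column:
  A vs B: [7 vs 7, 4 vs 5, 5 vs 6] → A does not strictly dominate B (column X: 7 ≤ 7)
  A vs C: [7 vs 4, 4 vs 3, 5 vs 7] → A does not strictly dominate C (column Z: 5 ≤ 7)
  B vs A: [7 vs 7, 5 vs 4, 6 vs 5] → B does not strictly dominate A (column X: 7 ≤ 7)
  B vs C: [7 vs 4, 5 vs 3, 6 vs 7] → B does not strictly dominate C (column Z: 6 ≤ 7)
  C vs A: [4 vs 7, 3 vs 4, 7 vs 5] → C does not strictly dominate A (column X: 4 ≤ 7)
  C vs B: [4 vs 7, 3 vs 5, 7 vs 6] → C does not strictly dominate B (column X: 4 ≤ 7)
No single strategy strictly dominates all others → no strictly dominant strategy.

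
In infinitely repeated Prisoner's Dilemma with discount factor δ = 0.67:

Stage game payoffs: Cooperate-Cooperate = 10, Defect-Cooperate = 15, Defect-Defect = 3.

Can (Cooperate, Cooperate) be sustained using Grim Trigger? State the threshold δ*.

δ* = 0.4167; since δ = 0.67 ≥ 0.4167, cooperation can be sustained

Work:
For Grim Trigger:
Cooperate forever: 10/(1-δ)
Defect then punished: 15 + 3·δ/(1-δ)
Need: 10/(1-δ) ≥ 15 + 3·δ/(1-δ)
Solving: δ ≥ (T-R)/(T-P) = (15-10)/(15-3) = 0.4167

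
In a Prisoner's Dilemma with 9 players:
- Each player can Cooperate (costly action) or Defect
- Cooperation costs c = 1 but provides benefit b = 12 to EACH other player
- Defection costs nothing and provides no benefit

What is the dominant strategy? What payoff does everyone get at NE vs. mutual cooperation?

Dominant: Defect; NE payoff = 0; Coop payoff = 95

Work:
Defect dominates (saves cost c = 1, benefit to others is external)
NE: All defect → everyone gets 0
If all cooperate: each receives (8)×12 - 1 = 95
Social dilemma: 95 > 0 but NE gives 0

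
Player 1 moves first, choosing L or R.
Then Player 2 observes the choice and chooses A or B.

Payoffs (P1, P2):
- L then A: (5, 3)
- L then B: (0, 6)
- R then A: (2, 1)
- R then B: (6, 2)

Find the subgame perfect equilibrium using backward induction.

P1 plays R, P2 plays B after L and B after R; Payoff (6, 2)

Work:
Backward induction:
After L: P2 chooses B → P1 gets 0
After R: P2 chooses B → P1 gets 6
P1 chooses R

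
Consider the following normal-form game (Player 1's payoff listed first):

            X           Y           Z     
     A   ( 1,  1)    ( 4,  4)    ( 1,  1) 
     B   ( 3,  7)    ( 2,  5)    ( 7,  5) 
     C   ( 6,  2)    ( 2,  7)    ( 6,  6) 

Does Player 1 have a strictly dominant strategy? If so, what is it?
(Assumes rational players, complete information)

No strictly dominant strategy exists for Player 1

Work:
A strategy strictly dominates another if it gives a strictly higher payoff against every opponent action. Compare each pair of P1's strategies column-by-column:
  A vs B: [1 vs 3, 4 vs 2, 1 vs 7] → A does not strictly dominate B (column X: 1 ≤ 3)
  A vs C: [1 vs 6, 4 vs 2, 1 vs 6] → A does not strictly dominate C (column X: 1 ≤ 6)
  B vs A: [3 vs 1, 2 vs 4, 7 vs 1] → B does not strictly dominate A (column Y: 2 ≤ 4)
  B vs C: [3 vs 6, 2 vs 2, 7 vs 6] → B does not strictly dominate C (column X: 3 ≤ 6)
  C vs A: [6 vs 1, 2 vs 4, 6 vs 1] → C does not strictly dominate A (column Y: 2 ≤ 4)
  C vs B: [6 vs 3, 2 vs 2, 6 vs 7] → C does not strictly dominate B (column Y: 2 ≤ 2)
No single strategy strictly dominates all others → no strictly dominant strategy.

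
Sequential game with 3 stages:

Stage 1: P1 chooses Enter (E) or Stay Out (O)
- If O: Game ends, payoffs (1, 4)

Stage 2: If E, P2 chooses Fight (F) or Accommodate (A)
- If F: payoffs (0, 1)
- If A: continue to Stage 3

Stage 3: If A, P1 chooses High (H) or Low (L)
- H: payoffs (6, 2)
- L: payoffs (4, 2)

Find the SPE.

SPE: (E, A, H); Outcome (6, 2)

Work:
Stage 3: P1 chooses H (6 vs 4)
Stage 2: P2: F->1, A->2 (anticipating H). Choose A
Stage 1: P1: O->1, E->6 (anticipating A, H). Choose E
SPE path: E -> A -> H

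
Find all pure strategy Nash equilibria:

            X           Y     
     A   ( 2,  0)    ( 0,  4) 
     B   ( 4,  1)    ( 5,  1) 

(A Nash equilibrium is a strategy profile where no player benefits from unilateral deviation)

Nash equilibrium: (B, X), (B, Y)

Work:
Best responses:
  P1 vs X: payoffs [2, 4] → best response B (payoff 4)
  P1 vs Y: payoffs [0, 5] → best response B (payoff 5)
  P2 vs A: payoffs [0, 4] → best response Y (payoff 4)
  P2 vs B: payoffs [1, 1] → best response X/Y (payoff 1)
Mutual best responses: (B,X), (B,Y) → Nash equilibria.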